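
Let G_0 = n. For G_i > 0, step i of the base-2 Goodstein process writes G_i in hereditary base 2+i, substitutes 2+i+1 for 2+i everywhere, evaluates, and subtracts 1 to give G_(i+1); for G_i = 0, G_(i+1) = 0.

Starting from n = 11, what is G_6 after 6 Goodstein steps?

11 —HB2→ 2^(2 + 1) + 2 + 1 —bump→ 3^(3 + 1) + 3 + 1 = 85 —(−1)→ 84
84 —HB3→ 3^(3 + 1) + 3 —bump→ 4^(4 + 1) + 4 = 1028 —(−1)→ 1027
1027 —HB4→ 4^(4 + 1) + 3 —bump→ 5^(5 + 1) + 3 = 15628 —(−1)→ 15627
15627 —HB5→ 5^(5 + 1) + 2 —bump→ 6^(6 + 1) + 2 = 279938 —(−1)→ 279937
279937 —HB6→ 6^(6 + 1) + 1 —bump→ 7^(7 + 1) + 1 = 5764802 —(−1)→ 5764801
5764801 —HB7→ 7^(7 + 1) —bump→ 8^(8 + 1) = 134217728 —(−1)→ 134217727
134217727 —HB8→ 7·8^8 + 7·8^7 + 7·8^6 + 7·8^5 + 7·8^4 + 7·8^3 + 7·8^2 + 7·8 + 7 —bump→ 7·9^9 + 7·9^7 + 7·9^6 + 7·9^5 + 7·9^4 + 7·9^3 + 7·9^2 + 7·9 + 7 = 2749609303 —(−1)→ 2749609302

134217727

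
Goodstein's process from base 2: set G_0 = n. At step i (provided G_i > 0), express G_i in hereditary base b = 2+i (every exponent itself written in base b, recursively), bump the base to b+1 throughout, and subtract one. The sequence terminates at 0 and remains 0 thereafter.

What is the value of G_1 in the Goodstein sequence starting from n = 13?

108

base 2: 13 = 2^(2 + 1) + 2^2 + 1; at 3: 3^(3 + 1) + 3^3 + 1 = 109; next = 108
base 3: 108 = 3^(3 + 1) + 3^3; at 4: 4^(4 + 1) + 4^4 = 1280; next = 1279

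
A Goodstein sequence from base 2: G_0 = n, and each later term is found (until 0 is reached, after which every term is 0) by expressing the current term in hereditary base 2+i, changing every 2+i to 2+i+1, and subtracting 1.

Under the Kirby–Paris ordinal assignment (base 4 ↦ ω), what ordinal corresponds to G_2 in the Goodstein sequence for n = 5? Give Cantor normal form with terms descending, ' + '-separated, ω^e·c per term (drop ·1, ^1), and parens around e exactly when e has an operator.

ω^3·3 + ω^2·3 + ω·3 + 3

5 —HB2→ 2^2 + 1 —bump→ 3^3 + 1 = 28 —(−1)→ 27
27 —HB3→ 3^3 —bump→ 4^4 = 256 —(−1)→ 255
255 —HB4→ 3·4^3 + 3·4^2 + 3·4 + 3 —bump→ 3·5^3 + 3·5^2 + 3·5 + 3 = 468 —(−1)→ 467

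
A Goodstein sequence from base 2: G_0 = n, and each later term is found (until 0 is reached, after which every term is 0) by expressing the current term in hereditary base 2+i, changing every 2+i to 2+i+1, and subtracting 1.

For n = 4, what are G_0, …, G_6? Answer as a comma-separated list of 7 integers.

4, 26, 41, 60, 83, 109, 139

base 2: 4 = 2^2; at 3: 3^3 = 27; next = 26
base 3: 26 = 2·3^2 + 2·3 + 2; at 4: 2·4^2 + 2·4 + 2 = 42; next = 41
base 4: 41 = 2·4^2 + 2·4 + 1; at 5: 2·5^2 + 2·5 + 1 = 61; next = 60
base 5: 60 = 2·5^2 + 2·5; at 6: 2·6^2 + 2·6 = 84; next = 83
base 6: 83 = 2·6^2 + 6 + 5; at 7: 2·7^2 + 7 + 5 = 110; next = 109
base 7: 109 = 2·7^2 + 7 + 4; at 8: 2·8^2 + 8 + 4 = 140; next = 139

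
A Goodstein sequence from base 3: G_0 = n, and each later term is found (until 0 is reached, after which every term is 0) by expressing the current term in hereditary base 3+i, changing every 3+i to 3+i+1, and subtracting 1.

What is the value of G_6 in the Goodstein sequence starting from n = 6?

6

step 0: 6 = 2·3; sub 4 for 3: 2·4; = 8; G_1 = 8−1 = 7
step 1: 7 = 4 + 3; sub 5 for 4: 5 + 3; = 8; G_2 = 8−1 = 7
step 2: 7 = 5 + 2; sub 6 for 5: 6 + 2; = 8; G_3 = 8−1 = 7
step 3: 7 = 6 + 1; sub 7 for 6: 7 + 1; = 8; G_4 = 8−1 = 7
step 4: 7 = 7; sub 8 for 7: 8; = 8; G_5 = 8−1 = 7
step 5: 7 = 7; sub 9 for 8: 7; = 7; G_6 = 7−1 = 6
step 6: 6 = 6; sub 10 for 9: 6; = 6; G_7 = 6−1 = 5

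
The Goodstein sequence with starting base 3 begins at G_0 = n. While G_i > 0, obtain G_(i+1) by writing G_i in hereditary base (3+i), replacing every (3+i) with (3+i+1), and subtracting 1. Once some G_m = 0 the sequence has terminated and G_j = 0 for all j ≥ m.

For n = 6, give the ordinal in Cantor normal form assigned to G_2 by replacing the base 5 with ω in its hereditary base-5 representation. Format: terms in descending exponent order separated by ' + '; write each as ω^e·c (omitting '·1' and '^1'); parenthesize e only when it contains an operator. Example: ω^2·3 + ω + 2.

ω + 2

(0) 6|_3 = 2·3 ↦ 2·4|_4 = 8 ⇒ 7
(1) 7|_4 = 4 + 3 ↦ 5 + 3|_5 = 8 ⇒ 7
(2) 7|_5 = 5 + 2 ↦ 6 + 2|_6 = 8 ⇒ 7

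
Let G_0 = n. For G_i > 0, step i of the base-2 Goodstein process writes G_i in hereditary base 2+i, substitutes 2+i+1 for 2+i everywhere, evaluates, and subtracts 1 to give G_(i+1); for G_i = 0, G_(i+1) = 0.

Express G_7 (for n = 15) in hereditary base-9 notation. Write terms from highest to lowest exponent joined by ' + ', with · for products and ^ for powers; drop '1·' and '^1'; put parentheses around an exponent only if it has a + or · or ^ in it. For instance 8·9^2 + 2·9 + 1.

[0] 15 ≡ 2^(2 + 1) + 2^2 + 2 + 1 (base 2). Lift 3: 112. −1: 111.
[1] 111 ≡ 3^(3 + 1) + 3^3 + 3 (base 3). Lift 4: 1284. −1: 1283.
[2] 1283 ≡ 4^(4 + 1) + 4^4 + 3 (base 4). Lift 5: 18753. −1: 18752.
[3] 18752 ≡ 5^(5 + 1) + 5^5 + 2 (base 5). Lift 6: 326594. −1: 326593.
[4] 326593 ≡ 6^(6 + 1) + 6^6 + 1 (base 6). Lift 7: 6588345. −1: 6588344.
[5] 6588344 ≡ 7^(7 + 1) + 7^7 (base 7). Lift 8: 150994944. −1: 150994943.
[6] 150994943 ≡ 8^(8 + 1) + 7·8^7 + 7·8^6 + 7·8^5 + 7·8^4 + 7·8^3 + 7·8^2 + 7·8 + 7 (base 8). Lift 9: 3524450281. −1: 3524450280.
[7] 3524450280 ≡ 9^(9 + 1) + 7·9^7 + 7·9^6 + 7·9^5 + 7·9^4 + 7·9^3 + 7·9^2 + 7·9 + 6 (base 9). Lift 10: 100077777776. −1: 100077777775.

9^(9 + 1) + 7·9^7 + 7·9^6 + 7·9^5 + 7·9^4 + 7·9^3 + 7·9^2 + 7·9 + 6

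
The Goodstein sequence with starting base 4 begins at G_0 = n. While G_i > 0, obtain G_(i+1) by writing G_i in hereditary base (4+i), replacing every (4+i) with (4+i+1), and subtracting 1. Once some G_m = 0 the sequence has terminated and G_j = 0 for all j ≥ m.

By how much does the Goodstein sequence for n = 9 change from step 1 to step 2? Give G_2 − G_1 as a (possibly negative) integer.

1

step 0: 9 = 2·4 + 1; sub 5 for 4: 2·5 + 1; = 11; G_1 = 11−1 = 10
step 1: 10 = 2·5; sub 6 for 5: 2·6; = 12; G_2 = 12−1 = 11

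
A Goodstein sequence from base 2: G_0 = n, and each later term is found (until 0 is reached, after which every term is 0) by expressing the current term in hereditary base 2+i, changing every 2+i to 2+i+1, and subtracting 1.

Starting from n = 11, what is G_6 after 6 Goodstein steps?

step 0: 11 = 2^(2 + 1) + 2 + 1; sub 3 for 2: 3^(3 + 1) + 3 + 1; = 85; G_1 = 85−1 = 84
step 1: 84 = 3^(3 + 1) + 3; sub 4 for 3: 4^(4 + 1) + 4; = 1028; G_2 = 1028−1 = 1027
step 2: 1027 = 4^(4 + 1) + 3; sub 5 for 4: 5^(5 + 1) + 3; = 15628; G_3 = 15628−1 = 15627
step 3: 15627 = 5^(5 + 1) + 2; sub 6 for 5: 6^(6 + 1) + 2; = 279938; G_4 = 279938−1 = 279937
step 4: 279937 = 6^(6 + 1) + 1; sub 7 for 6: 7^(7 + 1) + 1; = 5764802; G_5 = 5764802−1 = 5764801
step 5: 5764801 = 7^(7 + 1); sub 8 for 7: 8^(8 + 1); = 134217728; G_6 = 134217728−1 = 134217727

134217727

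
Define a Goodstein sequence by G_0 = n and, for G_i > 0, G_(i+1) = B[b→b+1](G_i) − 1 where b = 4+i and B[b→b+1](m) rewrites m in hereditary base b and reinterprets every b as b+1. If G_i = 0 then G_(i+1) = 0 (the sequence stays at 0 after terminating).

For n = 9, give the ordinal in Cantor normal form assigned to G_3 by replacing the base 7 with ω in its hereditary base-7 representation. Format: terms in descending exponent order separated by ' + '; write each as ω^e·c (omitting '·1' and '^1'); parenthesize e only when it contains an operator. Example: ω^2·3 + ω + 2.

ω + 4

(0) 9|_4 = 2·4 + 1 ↦ 2·5 + 1|_5 = 11 ⇒ 10
(1) 10|_5 = 2·5 ↦ 2·6|_6 = 12 ⇒ 11
(2) 11|_6 = 6 + 5 ↦ 7 + 5|_7 = 12 ⇒ 11
(3) 11|_7 = 7 + 4 ↦ 8 + 4|_8 = 12 ⇒ 11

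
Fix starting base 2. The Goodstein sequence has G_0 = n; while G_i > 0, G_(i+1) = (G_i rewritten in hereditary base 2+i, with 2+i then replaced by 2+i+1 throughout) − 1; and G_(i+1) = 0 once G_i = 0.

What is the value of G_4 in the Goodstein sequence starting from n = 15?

base 2: 15 = 2^(2 + 1) + 2^2 + 2 + 1; at 3: 3^(3 + 1) + 3^3 + 3 + 1 = 112; next = 111
base 3: 111 = 3^(3 + 1) + 3^3 + 3; at 4: 4^(4 + 1) + 4^4 + 4 = 1284; next = 1283
base 4: 1283 = 4^(4 + 1) + 4^4 + 3; at 5: 5^(5 + 1) + 5^5 + 3 = 18753; next = 18752
base 5: 18752 = 5^(5 + 1) + 5^5 + 2; at 6: 6^(6 + 1) + 6^6 + 2 = 326594; next = 326593
base 6: 326593 = 6^(6 + 1) + 6^6 + 1; at 7: 7^(7 + 1) + 7^7 + 1 = 6588345; next = 6588344

326593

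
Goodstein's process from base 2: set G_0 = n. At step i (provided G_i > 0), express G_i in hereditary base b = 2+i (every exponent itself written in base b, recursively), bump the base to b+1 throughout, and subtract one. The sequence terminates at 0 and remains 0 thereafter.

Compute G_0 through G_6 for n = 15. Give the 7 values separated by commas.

G_0 = 15. HB_2(15) = 2^(2 + 1) + 2^2 + 2 + 1. Bump = 112. G_1 = 111.
G_1 = 111. HB_3(111) = 3^(3 + 1) + 3^3 + 3. Bump = 1284. G_2 = 1283.
G_2 = 1283. HB_4(1283) = 4^(4 + 1) + 4^4 + 3. Bump = 18753. G_3 = 18752.
G_3 = 18752. HB_5(18752) = 5^(5 + 1) + 5^5 + 2. Bump = 326594. G_4 = 326593.
G_4 = 326593. HB_6(326593) = 6^(6 + 1) + 6^6 + 1. Bump = 6588345. G_5 = 6588344.
G_5 = 6588344. HB_7(6588344) = 7^(7 + 1) + 7^7. Bump = 150994944. G_6 = 150994943.

15, 111, 1283, 18752, 326593, 6588344, 150994943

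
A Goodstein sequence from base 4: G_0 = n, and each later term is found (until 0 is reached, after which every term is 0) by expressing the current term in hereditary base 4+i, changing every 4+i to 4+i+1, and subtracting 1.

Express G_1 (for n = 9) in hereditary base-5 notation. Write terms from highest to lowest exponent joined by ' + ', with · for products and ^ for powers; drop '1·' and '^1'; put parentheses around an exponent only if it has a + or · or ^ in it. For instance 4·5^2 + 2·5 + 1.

step 0: 9 = 2·4 + 1; sub 5 for 4: 2·5 + 1; = 11; G_1 = 11−1 = 10
step 1: 10 = 2·5; sub 6 for 5: 2·6; = 12; G_2 = 12−1 = 11

2·5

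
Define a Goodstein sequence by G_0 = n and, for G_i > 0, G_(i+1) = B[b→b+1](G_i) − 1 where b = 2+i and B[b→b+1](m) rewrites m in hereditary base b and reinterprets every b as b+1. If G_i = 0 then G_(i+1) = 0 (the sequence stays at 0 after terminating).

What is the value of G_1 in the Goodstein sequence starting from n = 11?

(0) 11|_2 = 2^(2 + 1) + 2 + 1 ↦ 3^(3 + 1) + 3 + 1|_3 = 85 ⇒ 84
(1) 84|_3 = 3^(3 + 1) + 3 ↦ 4^(4 + 1) + 4|_4 = 1028 ⇒ 1027

84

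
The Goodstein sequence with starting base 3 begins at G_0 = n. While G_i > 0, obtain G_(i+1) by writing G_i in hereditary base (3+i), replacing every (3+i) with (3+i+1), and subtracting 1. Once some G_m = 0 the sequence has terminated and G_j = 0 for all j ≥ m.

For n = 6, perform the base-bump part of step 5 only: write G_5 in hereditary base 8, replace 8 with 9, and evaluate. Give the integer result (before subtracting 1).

6 —HB3→ 2·3 —bump→ 2·4 = 8 —(−1)→ 7
7 —HB4→ 4 + 3 —bump→ 5 + 3 = 8 —(−1)→ 7
7 —HB5→ 5 + 2 —bump→ 6 + 2 = 8 —(−1)→ 7
7 —HB6→ 6 + 1 —bump→ 7 + 1 = 8 —(−1)→ 7
7 —HB7→ 7 —bump→ 8 = 8 —(−1)→ 7
7 —HB8→ 7 —bump→ 7 = 7 —(−1)→ 6

7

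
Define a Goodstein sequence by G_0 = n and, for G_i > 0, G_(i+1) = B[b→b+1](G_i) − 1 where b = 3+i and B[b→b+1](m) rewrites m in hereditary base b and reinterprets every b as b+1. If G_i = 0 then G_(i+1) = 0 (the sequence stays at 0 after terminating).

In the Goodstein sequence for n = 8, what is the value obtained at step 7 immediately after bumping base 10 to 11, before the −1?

i=0: 8 = 2·3 + 2 (b=3); 3→4: 2·4 + 2 = 10; 10−1 = 9
i=1: 9 = 2·4 + 1 (b=4); 4→5: 2·5 + 1 = 11; 11−1 = 10
i=2: 10 = 2·5 (b=5); 5→6: 2·6 = 12; 12−1 = 11
i=3: 11 = 6 + 5 (b=6); 6→7: 7 + 5 = 12; 12−1 = 11
i=4: 11 = 7 + 4 (b=7); 7→8: 8 + 4 = 12; 12−1 = 11
i=5: 11 = 8 + 3 (b=8); 8→9: 9 + 3 = 12; 12−1 = 11
i=6: 11 = 9 + 2 (b=9); 9→10: 10 + 2 = 12; 12−1 = 11
i=7: 11 = 10 + 1 (b=10); 10→11: 11 + 1 = 12; 12−1 = 11

12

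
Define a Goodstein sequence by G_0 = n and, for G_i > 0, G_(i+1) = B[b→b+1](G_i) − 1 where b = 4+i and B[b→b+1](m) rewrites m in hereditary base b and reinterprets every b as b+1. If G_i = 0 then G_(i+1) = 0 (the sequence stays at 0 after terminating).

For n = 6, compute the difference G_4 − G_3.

(0) 6|_4 = 4 + 2 ↦ 5 + 2|_5 = 7 ⇒ 6
(1) 6|_5 = 5 + 1 ↦ 6 + 1|_6 = 7 ⇒ 6
(2) 6|_6 = 6 ↦ 7|_7 = 7 ⇒ 6
(3) 6|_7 = 6 ↦ 6|_8 = 6 ⇒ 5

-1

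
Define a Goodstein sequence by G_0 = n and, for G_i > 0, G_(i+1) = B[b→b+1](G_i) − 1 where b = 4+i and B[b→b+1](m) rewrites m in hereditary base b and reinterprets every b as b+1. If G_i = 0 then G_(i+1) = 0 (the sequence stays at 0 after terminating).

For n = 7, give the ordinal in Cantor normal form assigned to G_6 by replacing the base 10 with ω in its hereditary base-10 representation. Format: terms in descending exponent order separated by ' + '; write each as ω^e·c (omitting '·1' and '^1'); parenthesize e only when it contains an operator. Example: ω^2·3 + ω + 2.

step 0: 7 = 4 + 3; sub 5 for 4: 5 + 3; = 8; G_1 = 8−1 = 7
step 1: 7 = 5 + 2; sub 6 for 5: 6 + 2; = 8; G_2 = 8−1 = 7
step 2: 7 = 6 + 1; sub 7 for 6: 7 + 1; = 8; G_3 = 8−1 = 7
step 3: 7 = 7; sub 8 for 7: 8; = 8; G_4 = 8−1 = 7
step 4: 7 = 7; sub 9 for 8: 7; = 7; G_5 = 7−1 = 6
step 5: 6 = 6; sub 10 for 9: 6; = 6; G_6 = 6−1 = 5
step 6: 5 = 5; sub 11 for 10: 5; = 5; G_7 = 5−1 = 4

5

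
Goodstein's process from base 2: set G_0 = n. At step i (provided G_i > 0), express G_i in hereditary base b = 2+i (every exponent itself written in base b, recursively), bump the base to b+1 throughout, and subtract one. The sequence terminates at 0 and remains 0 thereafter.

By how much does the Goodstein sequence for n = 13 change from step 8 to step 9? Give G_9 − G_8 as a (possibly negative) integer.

3038428377778

step 0: 13 = 2^(2 + 1) + 2^2 + 1; sub 3 for 2: 3^(3 + 1) + 3^3 + 1; = 109; G_1 = 109−1 = 108
step 1: 108 = 3^(3 + 1) + 3^3; sub 4 for 3: 4^(4 + 1) + 4^4; = 1280; G_2 = 1280−1 = 1279
step 2: 1279 = 4^(4 + 1) + 3·4^3 + 3·4^2 + 3·4 + 3; sub 5 for 4: 5^(5 + 1) + 3·5^3 + 3·5^2 + 3·5 + 3; = 16093; G_3 = 16093−1 = 16092
step 3: 16092 = 5^(5 + 1) + 3·5^3 + 3·5^2 + 3·5 + 2; sub 6 for 5: 6^(6 + 1) + 3·6^3 + 3·6^2 + 3·6 + 2; = 280712; G_4 = 280712−1 = 280711
step 4: 280711 = 6^(6 + 1) + 3·6^3 + 3·6^2 + 3·6 + 1; sub 7 for 6: 7^(7 + 1) + 3·7^3 + 3·7^2 + 3·7 + 1; = 5765999; G_5 = 5765999−1 = 5765998
step 5: 5765998 = 7^(7 + 1) + 3·7^3 + 3·7^2 + 3·7; sub 8 for 7: 8^(8 + 1) + 3·8^3 + 3·8^2 + 3·8; = 134219480; G_6 = 134219480−1 = 134219479
step 6: 134219479 = 8^(8 + 1) + 3·8^3 + 3·8^2 + 2·8 + 7; sub 9 for 8: 9^(9 + 1) + 3·9^3 + 3·9^2 + 2·9 + 7; = 3486786856; G_7 = 3486786856−1 = 3486786855
step 7: 3486786855 = 9^(9 + 1) + 3·9^3 + 3·9^2 + 2·9 + 6; sub 10 for 9: 10^(10 + 1) + 3·10^3 + 3·10^2 + 2·10 + 6; = 100000003326; G_8 = 100000003326−1 = 100000003325
step 8: 100000003325 = 10^(10 + 1) + 3·10^3 + 3·10^2 + 2·10 + 5; sub 11 for 10: 11^(11 + 1) + 3·11^3 + 3·11^2 + 2·11 + 5; = 3138428381104; G_9 = 3138428381104−1 = 3138428381103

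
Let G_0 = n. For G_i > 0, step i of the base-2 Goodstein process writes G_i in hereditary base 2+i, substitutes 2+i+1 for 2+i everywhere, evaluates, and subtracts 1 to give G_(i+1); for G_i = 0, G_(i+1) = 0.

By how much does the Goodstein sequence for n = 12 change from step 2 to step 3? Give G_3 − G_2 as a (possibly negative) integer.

14620

base 2: 12 = 2^(2 + 1) + 2^2; at 3: 3^(3 + 1) + 3^3 = 108; next = 107
base 3: 107 = 3^(3 + 1) + 2·3^2 + 2·3 + 2; at 4: 4^(4 + 1) + 2·4^2 + 2·4 + 2 = 1066; next = 1065
base 4: 1065 = 4^(4 + 1) + 2·4^2 + 2·4 + 1; at 5: 5^(5 + 1) + 2·5^2 + 2·5 + 1 = 15686; next = 15685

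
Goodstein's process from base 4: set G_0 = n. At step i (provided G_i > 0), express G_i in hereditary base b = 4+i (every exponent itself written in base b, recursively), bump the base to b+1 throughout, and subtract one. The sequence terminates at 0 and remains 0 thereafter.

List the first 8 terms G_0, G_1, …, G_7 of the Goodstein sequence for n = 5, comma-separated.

5, 5, 5, 4, 3, 2, 1, 0

step 0: 5 = 4 + 1; sub 5 for 4: 5 + 1; = 6; G_1 = 6−1 = 5
step 1: 5 = 5; sub 6 for 5: 6; = 6; G_2 = 6−1 = 5
step 2: 5 = 5; sub 7 for 6: 5; = 5; G_3 = 5−1 = 4
step 3: 4 = 4; sub 8 for 7: 4; = 4; G_4 = 4−1 = 3
step 4: 3 = 3; sub 9 for 8: 3; = 3; G_5 = 3−1 = 2
step 5: 2 = 2; sub 10 for 9: 2; = 2; G_6 = 2−1 = 1
step 6: 1 = 1; sub 11 for 10: 1; = 1; G_7 = 1−1 = 0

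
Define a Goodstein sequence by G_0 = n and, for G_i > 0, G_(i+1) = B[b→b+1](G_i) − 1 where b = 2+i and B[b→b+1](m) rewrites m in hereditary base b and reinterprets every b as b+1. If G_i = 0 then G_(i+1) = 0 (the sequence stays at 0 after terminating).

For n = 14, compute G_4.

G_0=14  [base 2] 2^(2 + 1) + 2^2 + 2  →[2↦3]→  3^(3 + 1) + 3^3 + 3 = 111  −1 ⇒ G_1=110
G_1=110  [base 3] 3^(3 + 1) + 3^3 + 2  →[3↦4]→  4^(4 + 1) + 4^4 + 2 = 1282  −1 ⇒ G_2=1281
G_2=1281  [base 4] 4^(4 + 1) + 4^4 + 1  →[4↦5]→  5^(5 + 1) + 5^5 + 1 = 18751  −1 ⇒ G_3=18750
G_3=18750  [base 5] 5^(5 + 1) + 5^5  →[5↦6]→  6^(6 + 1) + 6^6 = 326592  −1 ⇒ G_4=326591
G_4=326591  [base 6] 6^(6 + 1) + 5·6^5 + 5·6^4 + 5·6^3 + 5·6^2 + 5·6 + 5  →[6↦7]→  7^(7 + 1) + 5·7^5 + 5·7^4 + 5·7^3 + 5·7^2 + 5·7 + 5 = 5862841  −1 ⇒ G_5=5862840

326591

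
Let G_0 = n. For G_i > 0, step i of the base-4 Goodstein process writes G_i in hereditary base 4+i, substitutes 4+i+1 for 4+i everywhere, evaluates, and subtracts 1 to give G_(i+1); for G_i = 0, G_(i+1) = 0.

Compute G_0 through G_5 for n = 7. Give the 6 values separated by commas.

7, 7, 7, 7, 7, 6

(0) 7|_4 = 4 + 3 ↦ 5 + 3|_5 = 8 ⇒ 7
(1) 7|_5 = 5 + 2 ↦ 6 + 2|_6 = 8 ⇒ 7
(2) 7|_6 = 6 + 1 ↦ 7 + 1|_7 = 8 ⇒ 7
(3) 7|_7 = 7 ↦ 8|_8 = 8 ⇒ 7
(4) 7|_8 = 7 ↦ 7|_9 = 7 ⇒ 6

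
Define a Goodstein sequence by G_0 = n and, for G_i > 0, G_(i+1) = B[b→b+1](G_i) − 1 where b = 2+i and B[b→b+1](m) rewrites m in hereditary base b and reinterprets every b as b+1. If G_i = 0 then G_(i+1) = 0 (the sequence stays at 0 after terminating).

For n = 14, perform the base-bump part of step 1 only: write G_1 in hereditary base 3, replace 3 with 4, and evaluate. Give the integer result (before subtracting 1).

1282

G_0 = 14. HB_2(14) = 2^(2 + 1) + 2^2 + 2. Bump = 111. G_1 = 110.
G_1 = 110. HB_3(110) = 3^(3 + 1) + 3^3 + 2. Bump = 1282. G_2 = 1281.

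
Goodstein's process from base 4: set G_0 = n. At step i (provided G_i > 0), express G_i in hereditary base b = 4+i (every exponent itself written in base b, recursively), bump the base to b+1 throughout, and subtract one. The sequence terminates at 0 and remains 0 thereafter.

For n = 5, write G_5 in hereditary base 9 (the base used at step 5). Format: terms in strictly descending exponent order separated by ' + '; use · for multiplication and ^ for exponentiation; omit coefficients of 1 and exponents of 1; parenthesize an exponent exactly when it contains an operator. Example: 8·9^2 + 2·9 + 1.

2

(0) 5|_4 = 4 + 1 ↦ 5 + 1|_5 = 6 ⇒ 5
(1) 5|_5 = 5 ↦ 6|_6 = 6 ⇒ 5
(2) 5|_6 = 5 ↦ 5|_7 = 5 ⇒ 4
(3) 4|_7 = 4 ↦ 4|_8 = 4 ⇒ 3
(4) 3|_8 = 3 ↦ 3|_9 = 3 ⇒ 2
(5) 2|_9 = 2 ↦ 2|_10 = 2 ⇒ 1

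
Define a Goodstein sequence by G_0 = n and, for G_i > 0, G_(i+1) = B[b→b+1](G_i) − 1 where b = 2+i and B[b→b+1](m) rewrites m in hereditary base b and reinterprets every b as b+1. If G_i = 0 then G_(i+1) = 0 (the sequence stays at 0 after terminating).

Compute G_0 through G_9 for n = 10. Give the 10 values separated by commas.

10, 83, 1025, 15625, 279935, 4215754, 84073323, 1937434592, 50000555551, 1426559238830

G_0=10  [base 2] 2^(2 + 1) + 2  →[2↦3]→  3^(3 + 1) + 3 = 84  −1 ⇒ G_1=83
G_1=83  [base 3] 3^(3 + 1) + 2  →[3↦4]→  4^(4 + 1) + 2 = 1026  −1 ⇒ G_2=1025
G_2=1025  [base 4] 4^(4 + 1) + 1  →[4↦5]→  5^(5 + 1) + 1 = 15626  −1 ⇒ G_3=15625
G_3=15625  [base 5] 5^(5 + 1)  →[5↦6]→  6^(6 + 1) = 279936  −1 ⇒ G_4=279935
G_4=279935  [base 6] 5·6^6 + 5·6^5 + 5·6^4 + 5·6^3 + 5·6^2 + 5·6 + 5  →[6↦7]→  5·7^7 + 5·7^5 + 5·7^4 + 5·7^3 + 5·7^2 + 5·7 + 5 = 4215755  −1 ⇒ G_5=4215754
G_5=4215754  [base 7] 5·7^7 + 5·7^5 + 5·7^4 + 5·7^3 + 5·7^2 + 5·7 + 4  →[7↦8]→  5·8^8 + 5·8^5 + 5·8^4 + 5·8^3 + 5·8^2 + 5·8 + 4 = 84073324  −1 ⇒ G_6=84073323
G_6=84073323  [base 8] 5·8^8 + 5·8^5 + 5·8^4 + 5·8^3 + 5·8^2 + 5·8 + 3  →[8↦9]→  5·9^9 + 5·9^5 + 5·9^4 + 5·9^3 + 5·9^2 + 5·9 + 3 = 1937434593  −1 ⇒ G_7=1937434592
G_7=1937434592  [base 9] 5·9^9 + 5·9^5 + 5·9^4 + 5·9^3 + 5·9^2 + 5·9 + 2  →[9↦10]→  5·10^10 + 5·10^5 + 5·10^4 + 5·10^3 + 5·10^2 + 5·10 + 2 = 50000555552  −1 ⇒ G_8=50000555551
G_8=50000555551  [base 10] 5·10^10 + 5·10^5 + 5·10^4 + 5·10^3 + 5·10^2 + 5·10 + 1  →[10↦11]→  5·11^11 + 5·11^5 + 5·11^4 + 5·11^3 + 5·11^2 + 5·11 + 1 = 1426559238831  −1 ⇒ G_9=1426559238830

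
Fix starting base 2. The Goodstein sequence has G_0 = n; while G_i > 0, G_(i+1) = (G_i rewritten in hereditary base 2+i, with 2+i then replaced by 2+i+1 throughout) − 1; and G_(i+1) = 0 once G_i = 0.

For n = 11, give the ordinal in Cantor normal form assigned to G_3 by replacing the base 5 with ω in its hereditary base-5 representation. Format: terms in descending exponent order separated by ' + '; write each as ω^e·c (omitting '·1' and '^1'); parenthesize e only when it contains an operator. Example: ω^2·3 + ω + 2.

(0) 11|_2 = 2^(2 + 1) + 2 + 1 ↦ 3^(3 + 1) + 3 + 1|_3 = 85 ⇒ 84
(1) 84|_3 = 3^(3 + 1) + 3 ↦ 4^(4 + 1) + 4|_4 = 1028 ⇒ 1027
(2) 1027|_4 = 4^(4 + 1) + 3 ↦ 5^(5 + 1) + 3|_5 = 15628 ⇒ 15627

ω^(ω + 1) + 2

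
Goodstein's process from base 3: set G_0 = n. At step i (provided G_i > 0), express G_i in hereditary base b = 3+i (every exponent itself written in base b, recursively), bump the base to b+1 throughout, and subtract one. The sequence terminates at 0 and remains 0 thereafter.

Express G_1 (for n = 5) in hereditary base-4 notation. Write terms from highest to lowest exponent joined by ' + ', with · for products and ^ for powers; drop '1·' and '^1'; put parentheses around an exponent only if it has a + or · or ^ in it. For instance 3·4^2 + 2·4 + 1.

(0) 5|_3 = 3 + 2 ↦ 4 + 2|_4 = 6 ⇒ 5
(1) 5|_4 = 4 + 1 ↦ 5 + 1|_5 = 6 ⇒ 5

4 + 1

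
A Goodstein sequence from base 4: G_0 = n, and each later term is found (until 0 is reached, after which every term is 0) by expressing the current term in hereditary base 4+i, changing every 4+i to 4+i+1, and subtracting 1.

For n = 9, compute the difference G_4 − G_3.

0

(0) 9|_4 = 2·4 + 1 ↦ 2·5 + 1|_5 = 11 ⇒ 10
(1) 10|_5 = 2·5 ↦ 2·6|_6 = 12 ⇒ 11
(2) 11|_6 = 6 + 5 ↦ 7 + 5|_7 = 12 ⇒ 11
(3) 11|_7 = 7 + 4 ↦ 8 + 4|_8 = 12 ⇒ 11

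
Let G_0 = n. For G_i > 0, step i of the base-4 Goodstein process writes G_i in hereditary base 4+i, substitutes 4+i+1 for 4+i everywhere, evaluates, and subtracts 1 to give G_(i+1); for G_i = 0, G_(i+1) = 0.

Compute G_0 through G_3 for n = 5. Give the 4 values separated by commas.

5, 5, 5, 4

[0] 5 ≡ 4 + 1 (base 4). Lift 5: 6. −1: 5.
[1] 5 ≡ 5 (base 5). Lift 6: 6. −1: 5.
[2] 5 ≡ 5 (base 6). Lift 7: 5. −1: 4.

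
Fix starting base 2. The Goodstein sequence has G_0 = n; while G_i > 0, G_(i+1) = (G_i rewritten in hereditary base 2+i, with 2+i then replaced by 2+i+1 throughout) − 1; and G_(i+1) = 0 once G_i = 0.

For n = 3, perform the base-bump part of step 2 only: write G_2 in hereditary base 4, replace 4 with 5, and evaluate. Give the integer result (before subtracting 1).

3

base 2: 3 = 2 + 1; at 3: 3 + 1 = 4; next = 3
base 3: 3 = 3; at 4: 4 = 4; next = 3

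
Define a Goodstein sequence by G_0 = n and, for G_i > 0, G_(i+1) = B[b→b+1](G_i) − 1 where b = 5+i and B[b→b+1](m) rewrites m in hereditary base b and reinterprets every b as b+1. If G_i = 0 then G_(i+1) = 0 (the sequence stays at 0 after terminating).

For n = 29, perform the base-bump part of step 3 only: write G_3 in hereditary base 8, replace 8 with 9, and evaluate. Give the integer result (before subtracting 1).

(0) 29|_5 = 5^2 + 4 ↦ 6^2 + 4|_6 = 40 ⇒ 39
(1) 39|_6 = 6^2 + 3 ↦ 7^2 + 3|_7 = 52 ⇒ 51
(2) 51|_7 = 7^2 + 2 ↦ 8^2 + 2|_8 = 66 ⇒ 65
(3) 65|_8 = 8^2 + 1 ↦ 9^2 + 1|_9 = 82 ⇒ 81

82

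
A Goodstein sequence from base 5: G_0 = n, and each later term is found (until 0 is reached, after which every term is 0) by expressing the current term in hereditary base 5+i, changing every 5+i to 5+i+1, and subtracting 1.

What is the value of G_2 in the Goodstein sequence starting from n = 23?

29

base 5: 23 = 4·5 + 3; at 6: 4·6 + 3 = 27; next = 26
base 6: 26 = 4·6 + 2; at 7: 4·7 + 2 = 30; next = 29
base 7: 29 = 4·7 + 1; at 8: 4·8 + 1 = 33; next = 32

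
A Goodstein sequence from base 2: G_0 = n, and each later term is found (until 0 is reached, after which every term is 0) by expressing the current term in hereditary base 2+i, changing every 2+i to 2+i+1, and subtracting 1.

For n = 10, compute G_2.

i=0: 10 = 2^(2 + 1) + 2 (b=2); 2→3: 3^(3 + 1) + 3 = 84; 84−1 = 83
i=1: 83 = 3^(3 + 1) + 2 (b=3); 3→4: 4^(4 + 1) + 2 = 1026; 1026−1 = 1025
i=2: 1025 = 4^(4 + 1) + 1 (b=4); 4→5: 5^(5 + 1) + 1 = 15626; 15626−1 = 15625

1025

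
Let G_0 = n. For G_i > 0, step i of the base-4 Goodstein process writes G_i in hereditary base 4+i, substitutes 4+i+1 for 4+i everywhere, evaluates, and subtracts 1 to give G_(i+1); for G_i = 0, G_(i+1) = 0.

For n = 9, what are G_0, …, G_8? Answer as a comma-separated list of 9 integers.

9, 10, 11, 11, 11, 11, 11, 11, 11

i=0: 9 = 2·4 + 1 (b=4); 4→5: 2·5 + 1 = 11; 11−1 = 10
i=1: 10 = 2·5 (b=5); 5→6: 2·6 = 12; 12−1 = 11
i=2: 11 = 6 + 5 (b=6); 6→7: 7 + 5 = 12; 12−1 = 11
i=3: 11 = 7 + 4 (b=7); 7→8: 8 + 4 = 12; 12−1 = 11
i=4: 11 = 8 + 3 (b=8); 8→9: 9 + 3 = 12; 12−1 = 11
i=5: 11 = 9 + 2 (b=9); 9→10: 10 + 2 = 12; 12−1 = 11
i=6: 11 = 10 + 1 (b=10); 10→11: 11 + 1 = 12; 12−1 = 11
i=7: 11 = 11 (b=11); 11→12: 12 = 12; 12−1 = 11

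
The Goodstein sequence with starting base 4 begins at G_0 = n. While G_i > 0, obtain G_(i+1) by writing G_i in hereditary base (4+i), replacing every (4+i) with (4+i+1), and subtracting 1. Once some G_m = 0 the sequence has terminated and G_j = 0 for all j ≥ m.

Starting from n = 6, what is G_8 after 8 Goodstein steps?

G_0=6  [base 4] 4 + 2  →[4↦5]→  5 + 2 = 7  −1 ⇒ G_1=6
G_1=6  [base 5] 5 + 1  →[5↦6]→  6 + 1 = 7  −1 ⇒ G_2=6
G_2=6  [base 6] 6  →[6↦7]→  7 = 7  −1 ⇒ G_3=6
G_3=6  [base 7] 6  →[7↦8]→  6 = 6  −1 ⇒ G_4=5
G_4=5  [base 8] 5  →[8↦9]→  5 = 5  −1 ⇒ G_5=4
G_5=4  [base 9] 4  →[9↦10]→  4 = 4  −1 ⇒ G_6=3
G_6=3  [base 10] 3  →[10↦11]→  3 = 3  −1 ⇒ G_7=2
G_7=2  [base 11] 2  →[11↦12]→  2 = 2  −1 ⇒ G_8=1
G_8=1  [base 12] 1  →[12↦13]→  1 = 1  −1 ⇒ G_9=0

1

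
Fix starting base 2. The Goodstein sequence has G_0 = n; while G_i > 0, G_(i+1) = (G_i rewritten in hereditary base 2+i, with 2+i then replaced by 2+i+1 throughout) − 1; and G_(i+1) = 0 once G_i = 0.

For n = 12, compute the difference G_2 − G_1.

step 0: 12 = 2^(2 + 1) + 2^2; sub 3 for 2: 3^(3 + 1) + 3^3; = 108; G_1 = 108−1 = 107
step 1: 107 = 3^(3 + 1) + 2·3^2 + 2·3 + 2; sub 4 for 3: 4^(4 + 1) + 2·4^2 + 2·4 + 2; = 1066; G_2 = 1066−1 = 1065

958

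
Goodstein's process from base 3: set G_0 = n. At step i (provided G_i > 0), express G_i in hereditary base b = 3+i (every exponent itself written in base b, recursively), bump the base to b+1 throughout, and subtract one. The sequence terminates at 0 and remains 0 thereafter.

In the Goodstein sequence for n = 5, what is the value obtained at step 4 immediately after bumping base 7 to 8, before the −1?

4

G_0 = 5. HB_3(5) = 3 + 2. Bump = 6. G_1 = 5.
G_1 = 5. HB_4(5) = 4 + 1. Bump = 6. G_2 = 5.
G_2 = 5. HB_5(5) = 5. Bump = 6. G_3 = 5.
G_3 = 5. HB_6(5) = 5. Bump = 5. G_4 = 4.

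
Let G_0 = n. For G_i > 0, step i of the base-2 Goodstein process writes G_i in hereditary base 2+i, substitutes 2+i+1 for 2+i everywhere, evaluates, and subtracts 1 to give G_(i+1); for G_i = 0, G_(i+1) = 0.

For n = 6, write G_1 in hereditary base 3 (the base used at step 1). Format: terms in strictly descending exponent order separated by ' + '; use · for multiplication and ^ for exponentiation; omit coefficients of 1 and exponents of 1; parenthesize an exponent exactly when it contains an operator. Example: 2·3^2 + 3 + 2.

3^3 + 2

[0] 6 ≡ 2^2 + 2 (base 2). Lift 3: 30. −1: 29.
[1] 29 ≡ 3^3 + 2 (base 3). Lift 4: 258. −1: 257.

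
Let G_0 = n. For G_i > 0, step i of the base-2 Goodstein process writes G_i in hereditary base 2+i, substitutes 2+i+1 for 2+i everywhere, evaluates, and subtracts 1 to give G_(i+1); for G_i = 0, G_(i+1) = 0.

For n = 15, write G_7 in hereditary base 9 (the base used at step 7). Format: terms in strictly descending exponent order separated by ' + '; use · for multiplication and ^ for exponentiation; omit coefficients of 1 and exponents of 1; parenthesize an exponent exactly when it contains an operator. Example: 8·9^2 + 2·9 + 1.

9^(9 + 1) + 7·9^7 + 7·9^6 + 7·9^5 + 7·9^4 + 7·9^3 + 7·9^2 + 7·9 + 6

(0) 15|_2 = 2^(2 + 1) + 2^2 + 2 + 1 ↦ 3^(3 + 1) + 3^3 + 3 + 1|_3 = 112 ⇒ 111
(1) 111|_3 = 3^(3 + 1) + 3^3 + 3 ↦ 4^(4 + 1) + 4^4 + 4|_4 = 1284 ⇒ 1283
(2) 1283|_4 = 4^(4 + 1) + 4^4 + 3 ↦ 5^(5 + 1) + 5^5 + 3|_5 = 18753 ⇒ 18752
(3) 18752|_5 = 5^(5 + 1) + 5^5 + 2 ↦ 6^(6 + 1) + 6^6 + 2|_6 = 326594 ⇒ 326593
(4) 326593|_6 = 6^(6 + 1) + 6^6 + 1 ↦ 7^(7 + 1) + 7^7 + 1|_7 = 6588345 ⇒ 6588344
(5) 6588344|_7 = 7^(7 + 1) + 7^7 ↦ 8^(8 + 1) + 8^8|_8 = 150994944 ⇒ 150994943
(6) 150994943|_8 = 8^(8 + 1) + 7·8^7 + 7·8^6 + 7·8^5 + 7·8^4 + 7·8^3 + 7·8^2 + 7·8 + 7 ↦ 9^(9 + 1) + 7·9^7 + 7·9^6 + 7·9^5 + 7·9^4 + 7·9^3 + 7·9^2 + 7·9 + 7|_9 = 3524450281 ⇒ 3524450280
(7) 3524450280|_9 = 9^(9 + 1) + 7·9^7 + 7·9^6 + 7·9^5 + 7·9^4 + 7·9^3 + 7·9^2 + 7·9 + 6 ↦ 10^(10 + 1) + 7·10^7 + 7·10^6 + 7·10^5 + 7·10^4 + 7·10^3 + 7·10^2 + 7·10 + 6|_10 = 100077777776 ⇒ 100077777775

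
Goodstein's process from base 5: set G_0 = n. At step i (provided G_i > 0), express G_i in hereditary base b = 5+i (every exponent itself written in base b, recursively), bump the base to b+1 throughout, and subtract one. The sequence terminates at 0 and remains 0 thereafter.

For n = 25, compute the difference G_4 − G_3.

4

25 —HB5→ 5^2 —bump→ 6^2 = 36 —(−1)→ 35
35 —HB6→ 5·6 + 5 —bump→ 5·7 + 5 = 40 —(−1)→ 39
39 —HB7→ 5·7 + 4 —bump→ 5·8 + 4 = 44 —(−1)→ 43
43 —HB8→ 5·8 + 3 —bump→ 5·9 + 3 = 48 —(−1)→ 47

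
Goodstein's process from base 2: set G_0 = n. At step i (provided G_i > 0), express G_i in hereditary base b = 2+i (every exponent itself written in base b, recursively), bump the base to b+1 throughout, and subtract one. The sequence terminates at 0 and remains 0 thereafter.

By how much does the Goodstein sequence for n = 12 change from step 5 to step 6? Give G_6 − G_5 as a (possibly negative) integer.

128452957

[0] 12 ≡ 2^(2 + 1) + 2^2 (base 2). Lift 3: 108. −1: 107.
[1] 107 ≡ 3^(3 + 1) + 2·3^2 + 2·3 + 2 (base 3). Lift 4: 1066. −1: 1065.
[2] 1065 ≡ 4^(4 + 1) + 2·4^2 + 2·4 + 1 (base 4). Lift 5: 15686. −1: 15685.
[3] 15685 ≡ 5^(5 + 1) + 2·5^2 + 2·5 (base 5). Lift 6: 280020. −1: 280019.
[4] 280019 ≡ 6^(6 + 1) + 2·6^2 + 6 + 5 (base 6). Lift 7: 5764911. −1: 5764910.
[5] 5764910 ≡ 7^(7 + 1) + 2·7^2 + 7 + 4 (base 7). Lift 8: 134217868. −1: 134217867.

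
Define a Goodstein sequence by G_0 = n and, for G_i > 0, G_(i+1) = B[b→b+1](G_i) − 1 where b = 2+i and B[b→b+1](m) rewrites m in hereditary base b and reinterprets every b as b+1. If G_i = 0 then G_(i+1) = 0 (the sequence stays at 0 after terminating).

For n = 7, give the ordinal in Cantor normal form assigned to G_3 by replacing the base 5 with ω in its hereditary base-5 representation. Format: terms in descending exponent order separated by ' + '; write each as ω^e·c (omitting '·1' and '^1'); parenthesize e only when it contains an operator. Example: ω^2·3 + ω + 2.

i=0: 7 = 2^2 + 2 + 1 (b=2); 2→3: 3^3 + 3 + 1 = 31; 31−1 = 30
i=1: 30 = 3^3 + 3 (b=3); 3→4: 4^4 + 4 = 260; 260−1 = 259
i=2: 259 = 4^4 + 3 (b=4); 4→5: 5^5 + 3 = 3128; 3128−1 = 3127
i=3: 3127 = 5^5 + 2 (b=5); 5→6: 6^6 + 2 = 46658; 46658−1 = 46657

ω^ω + 2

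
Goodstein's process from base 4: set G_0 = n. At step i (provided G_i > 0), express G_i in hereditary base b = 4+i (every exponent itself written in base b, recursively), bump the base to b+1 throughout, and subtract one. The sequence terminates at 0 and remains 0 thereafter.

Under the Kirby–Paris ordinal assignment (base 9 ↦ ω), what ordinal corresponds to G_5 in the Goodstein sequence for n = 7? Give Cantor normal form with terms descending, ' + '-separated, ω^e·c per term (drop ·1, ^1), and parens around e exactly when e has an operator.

6

7 —HB4→ 4 + 3 —bump→ 5 + 3 = 8 —(−1)→ 7
7 —HB5→ 5 + 2 —bump→ 6 + 2 = 8 —(−1)→ 7
7 —HB6→ 6 + 1 —bump→ 7 + 1 = 8 —(−1)→ 7
7 —HB7→ 7 —bump→ 8 = 8 —(−1)→ 7
7 —HB8→ 7 —bump→ 7 = 7 —(−1)→ 6
6 —HB9→ 6 —bump→ 6 = 6 —(−1)→ 5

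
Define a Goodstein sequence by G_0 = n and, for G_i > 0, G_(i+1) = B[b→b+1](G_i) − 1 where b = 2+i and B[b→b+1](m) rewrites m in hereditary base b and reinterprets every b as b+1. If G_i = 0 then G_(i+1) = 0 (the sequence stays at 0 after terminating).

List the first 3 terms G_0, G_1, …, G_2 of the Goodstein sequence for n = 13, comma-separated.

13, 108, 1279

(0) 13|_2 = 2^(2 + 1) + 2^2 + 1 ↦ 3^(3 + 1) + 3^3 + 1|_3 = 109 ⇒ 108
(1) 108|_3 = 3^(3 + 1) + 3^3 ↦ 4^(4 + 1) + 4^4|_4 = 1280 ⇒ 1279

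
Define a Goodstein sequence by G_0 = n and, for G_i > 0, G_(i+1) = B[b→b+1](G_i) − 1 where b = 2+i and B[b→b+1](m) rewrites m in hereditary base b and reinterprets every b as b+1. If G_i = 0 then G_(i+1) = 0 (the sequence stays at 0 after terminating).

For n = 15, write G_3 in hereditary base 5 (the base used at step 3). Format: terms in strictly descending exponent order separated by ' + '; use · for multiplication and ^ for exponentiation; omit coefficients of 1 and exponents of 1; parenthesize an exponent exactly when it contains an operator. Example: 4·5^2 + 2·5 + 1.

5^(5 + 1) + 5^5 + 2

15 —HB2→ 2^(2 + 1) + 2^2 + 2 + 1 —bump→ 3^(3 + 1) + 3^3 + 3 + 1 = 112 —(−1)→ 111
111 —HB3→ 3^(3 + 1) + 3^3 + 3 —bump→ 4^(4 + 1) + 4^4 + 4 = 1284 —(−1)→ 1283
1283 —HB4→ 4^(4 + 1) + 4^4 + 3 —bump→ 5^(5 + 1) + 5^5 + 3 = 18753 —(−1)→ 18752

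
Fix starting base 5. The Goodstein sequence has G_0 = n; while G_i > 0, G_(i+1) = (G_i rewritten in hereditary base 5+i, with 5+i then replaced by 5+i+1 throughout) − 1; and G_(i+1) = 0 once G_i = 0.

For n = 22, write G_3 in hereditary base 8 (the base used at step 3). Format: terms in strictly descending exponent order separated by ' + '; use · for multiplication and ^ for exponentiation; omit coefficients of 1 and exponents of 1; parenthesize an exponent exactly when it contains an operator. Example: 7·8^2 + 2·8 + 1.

3·8 + 7

step 0: 22 = 4·5 + 2; sub 6 for 5: 4·6 + 2; = 26; G_1 = 26−1 = 25
step 1: 25 = 4·6 + 1; sub 7 for 6: 4·7 + 1; = 29; G_2 = 29−1 = 28
step 2: 28 = 4·7; sub 8 for 7: 4·8; = 32; G_3 = 32−1 = 31
step 3: 31 = 3·8 + 7; sub 9 for 8: 3·9 + 7; = 34; G_4 = 34−1 = 33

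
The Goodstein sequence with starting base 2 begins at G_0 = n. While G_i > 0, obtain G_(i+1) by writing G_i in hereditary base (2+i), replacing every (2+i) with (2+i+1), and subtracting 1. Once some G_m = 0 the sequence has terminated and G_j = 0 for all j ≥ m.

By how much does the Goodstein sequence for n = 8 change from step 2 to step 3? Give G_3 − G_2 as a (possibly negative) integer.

i=0: 8 = 2^(2 + 1) (b=2); 2→3: 3^(3 + 1) = 81; 81−1 = 80
i=1: 80 = 2·3^3 + 2·3^2 + 2·3 + 2 (b=3); 3→4: 2·4^4 + 2·4^2 + 2·4 + 2 = 554; 554−1 = 553
i=2: 553 = 2·4^4 + 2·4^2 + 2·4 + 1 (b=4); 4→5: 2·5^5 + 2·5^2 + 2·5 + 1 = 6311; 6311−1 = 6310

5757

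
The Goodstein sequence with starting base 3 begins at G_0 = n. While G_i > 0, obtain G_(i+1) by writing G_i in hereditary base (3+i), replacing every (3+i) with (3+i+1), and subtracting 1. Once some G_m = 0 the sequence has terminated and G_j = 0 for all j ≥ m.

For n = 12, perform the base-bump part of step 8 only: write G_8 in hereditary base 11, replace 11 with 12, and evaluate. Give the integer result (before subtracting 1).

88

(0) 12|_3 = 3^2 + 3 ↦ 4^2 + 4|_4 = 20 ⇒ 19
(1) 19|_4 = 4^2 + 3 ↦ 5^2 + 3|_5 = 28 ⇒ 27
(2) 27|_5 = 5^2 + 2 ↦ 6^2 + 2|_6 = 38 ⇒ 37
(3) 37|_6 = 6^2 + 1 ↦ 7^2 + 1|_7 = 50 ⇒ 49
(4) 49|_7 = 7^2 ↦ 8^2|_8 = 64 ⇒ 63
(5) 63|_8 = 7·8 + 7 ↦ 7·9 + 7|_9 = 70 ⇒ 69
(6) 69|_9 = 7·9 + 6 ↦ 7·10 + 6|_10 = 76 ⇒ 75
(7) 75|_10 = 7·10 + 5 ↦ 7·11 + 5|_11 = 82 ⇒ 81
(8) 81|_11 = 7·11 + 4 ↦ 7·12 + 4|_12 = 88 ⇒ 87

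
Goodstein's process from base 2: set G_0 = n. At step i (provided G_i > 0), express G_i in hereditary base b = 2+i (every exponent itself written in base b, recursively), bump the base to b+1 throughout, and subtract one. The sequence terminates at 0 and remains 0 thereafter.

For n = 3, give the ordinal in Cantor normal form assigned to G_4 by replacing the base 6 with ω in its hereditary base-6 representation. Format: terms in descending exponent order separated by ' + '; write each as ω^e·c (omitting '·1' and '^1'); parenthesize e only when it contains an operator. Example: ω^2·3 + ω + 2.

step 0: 3 = 2 + 1; sub 3 for 2: 3 + 1; = 4; G_1 = 4−1 = 3
step 1: 3 = 3; sub 4 for 3: 4; = 4; G_2 = 4−1 = 3
step 2: 3 = 3; sub 5 for 4: 3; = 3; G_3 = 3−1 = 2
step 3: 2 = 2; sub 6 for 5: 2; = 2; G_4 = 2−1 = 1
step 4: 1 = 1; sub 7 for 6: 1; = 1; G_5 = 1−1 = 0

1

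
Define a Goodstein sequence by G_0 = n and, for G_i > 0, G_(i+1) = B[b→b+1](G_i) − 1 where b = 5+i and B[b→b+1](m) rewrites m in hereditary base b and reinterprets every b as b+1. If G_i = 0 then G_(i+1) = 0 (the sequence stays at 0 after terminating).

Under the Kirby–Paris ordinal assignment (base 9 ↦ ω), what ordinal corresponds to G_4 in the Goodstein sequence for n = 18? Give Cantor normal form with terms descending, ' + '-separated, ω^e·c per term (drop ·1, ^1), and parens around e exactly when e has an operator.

G_0=18  [base 5] 3·5 + 3  →[5↦6]→  3·6 + 3 = 21  −1 ⇒ G_1=20
G_1=20  [base 6] 3·6 + 2  →[6↦7]→  3·7 + 2 = 23  −1 ⇒ G_2=22
G_2=22  [base 7] 3·7 + 1  →[7↦8]→  3·8 + 1 = 25  −1 ⇒ G_3=24
G_3=24  [base 8] 3·8  →[8↦9]→  3·9 = 27  −1 ⇒ G_4=26
G_4=26  [base 9] 2·9 + 8  →[9↦10]→  2·10 + 8 = 28  −1 ⇒ G_5=27

ω·2 + 8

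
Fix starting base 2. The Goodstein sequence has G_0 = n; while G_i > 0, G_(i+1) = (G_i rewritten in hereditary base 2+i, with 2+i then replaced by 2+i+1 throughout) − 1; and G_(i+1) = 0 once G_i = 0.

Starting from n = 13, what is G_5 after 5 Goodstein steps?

5765998

base 2: 13 = 2^(2 + 1) + 2^2 + 1; at 3: 3^(3 + 1) + 3^3 + 1 = 109; next = 108
base 3: 108 = 3^(3 + 1) + 3^3; at 4: 4^(4 + 1) + 4^4 = 1280; next = 1279
base 4: 1279 = 4^(4 + 1) + 3·4^3 + 3·4^2 + 3·4 + 3; at 5: 5^(5 + 1) + 3·5^3 + 3·5^2 + 3·5 + 3 = 16093; next = 16092
base 5: 16092 = 5^(5 + 1) + 3·5^3 + 3·5^2 + 3·5 + 2; at 6: 6^(6 + 1) + 3·6^3 + 3·6^2 + 3·6 + 2 = 280712; next = 280711
base 6: 280711 = 6^(6 + 1) + 3·6^3 + 3·6^2 + 3·6 + 1; at 7: 7^(7 + 1) + 3·7^3 + 3·7^2 + 3·7 + 1 = 5765999; next = 5765998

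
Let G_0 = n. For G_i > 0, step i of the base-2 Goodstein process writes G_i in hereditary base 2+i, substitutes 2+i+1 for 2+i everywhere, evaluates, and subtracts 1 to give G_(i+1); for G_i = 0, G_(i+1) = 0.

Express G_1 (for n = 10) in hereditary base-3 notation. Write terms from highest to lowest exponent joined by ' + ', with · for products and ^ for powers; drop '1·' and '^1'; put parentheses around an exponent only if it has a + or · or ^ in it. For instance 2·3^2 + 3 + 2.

3^(3 + 1) + 2

(0) 10|_2 = 2^(2 + 1) + 2 ↦ 3^(3 + 1) + 3|_3 = 84 ⇒ 83
(1) 83|_3 = 3^(3 + 1) + 2 ↦ 4^(4 + 1) + 2|_4 = 1026 ⇒ 1025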